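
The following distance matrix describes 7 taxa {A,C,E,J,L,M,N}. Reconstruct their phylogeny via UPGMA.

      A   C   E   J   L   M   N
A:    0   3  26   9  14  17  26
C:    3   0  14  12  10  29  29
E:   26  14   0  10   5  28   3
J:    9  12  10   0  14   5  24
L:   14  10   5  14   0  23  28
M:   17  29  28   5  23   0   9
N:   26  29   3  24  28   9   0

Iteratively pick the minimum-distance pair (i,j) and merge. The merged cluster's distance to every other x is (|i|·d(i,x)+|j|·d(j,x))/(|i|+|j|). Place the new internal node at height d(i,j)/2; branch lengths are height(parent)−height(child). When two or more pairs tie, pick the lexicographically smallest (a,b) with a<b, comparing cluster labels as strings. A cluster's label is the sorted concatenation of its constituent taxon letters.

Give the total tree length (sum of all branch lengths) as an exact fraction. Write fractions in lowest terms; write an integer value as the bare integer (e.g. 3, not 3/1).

601/15

step 1: merge (A,C) at d=3; branch lengths A→3/2, C→3/2; new cluster AC
  updated: d(AC,E)=20, d(AC,J)=21/2, d(AC,L)=12, d(AC,M)=23, d(AC,N)=55/2
step 2: merge (E,N) at d=3; branch lengths E→3/2, N→3/2; new cluster EN
  updated: d(AC,EN)=95/4, d(EN,J)=17, d(EN,L)=33/2, d(EN,M)=37/2
step 3: merge (J,M) at d=5; branch lengths J→5/2, M→5/2; new cluster JM
  updated: d(AC,JM)=67/4, d(EN,JM)=71/4, d(JM,L)=37/2
step 4: merge (AC,L) at d=12; branch lengths AC→9/2, L→6; new cluster ACL
  updated: d(ACL,EN)=64/3, d(ACL,JM)=52/3
step 5: merge (ACL,JM) at d=52/3; branch lengths ACL→8/3, JM→37/6; new cluster ACJLM
  updated: d(ACJLM,EN)=199/10
step 6: merge (ACJLM,EN) at d=199/10; branch lengths ACJLM→77/60, EN→169/20; new cluster ACEJLMN
final tree: ((((A:3/2,C:3/2):9/2,L:6):8/3,(J:5/2,M:5/2):37/6):77/60,(E:3/2,N:3/2):169/20)
total length: 601/15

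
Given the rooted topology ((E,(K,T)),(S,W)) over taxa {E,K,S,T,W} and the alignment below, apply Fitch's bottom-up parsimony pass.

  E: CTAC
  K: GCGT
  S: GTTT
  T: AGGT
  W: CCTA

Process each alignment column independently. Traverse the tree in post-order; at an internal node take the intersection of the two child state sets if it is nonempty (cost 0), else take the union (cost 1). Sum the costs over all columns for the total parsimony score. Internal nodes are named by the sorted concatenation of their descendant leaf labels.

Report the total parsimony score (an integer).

10

KT@0: {G} ∪ {A} = {A,G} (union, +1)
EKT@0: {C} ∪ {A,G} = {A,C,G} (union, +1)
SW@0: {G} ∪ {C} = {C,G} (union, +1)
EKSTW@0: {A,C,G} ∩ {C,G} = {C,G} (intersection, +0)
KT@1: {C} ∪ {G} = {C,G} (union, +1)
EKT@1: {T} ∪ {C,G} = {C,G,T} (union, +1)
SW@1: {T} ∪ {C} = {C,T} (union, +1)
EKSTW@1: {C,G,T} ∩ {C,T} = {C,T} (intersection, +0)
KT@2: {G} ∩ {G} = {G} (intersection, +0)
EKT@2: {A} ∪ {G} = {A,G} (union, +1)
SW@2: {T} ∩ {T} = {T} (intersection, +0)
EKSTW@2: {A,G} ∪ {T} = {A,G,T} (union, +1)
KT@3: {T} ∩ {T} = {T} (intersection, +0)
EKT@3: {C} ∪ {T} = {C,T} (union, +1)
SW@3: {T} ∪ {A} = {A,T} (union, +1)
EKSTW@3: {C,T} ∩ {A,T} = {T} (intersection, +0)
per-site changes: [3, 3, 2, 2]; total = 10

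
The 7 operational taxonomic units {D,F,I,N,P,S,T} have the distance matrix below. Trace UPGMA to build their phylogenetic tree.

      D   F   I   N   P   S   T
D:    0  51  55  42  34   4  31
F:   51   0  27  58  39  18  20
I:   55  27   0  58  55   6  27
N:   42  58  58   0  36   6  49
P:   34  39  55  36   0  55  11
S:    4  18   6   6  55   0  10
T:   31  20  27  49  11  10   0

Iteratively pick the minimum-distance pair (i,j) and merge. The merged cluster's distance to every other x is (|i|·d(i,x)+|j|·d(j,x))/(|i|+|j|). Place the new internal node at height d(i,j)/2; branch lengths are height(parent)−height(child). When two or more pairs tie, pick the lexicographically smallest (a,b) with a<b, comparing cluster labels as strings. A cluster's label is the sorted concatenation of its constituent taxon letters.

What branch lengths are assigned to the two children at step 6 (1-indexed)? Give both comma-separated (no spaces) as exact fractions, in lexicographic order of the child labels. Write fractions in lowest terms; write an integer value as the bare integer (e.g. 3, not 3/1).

1. join D+S (d=4) ⇒ DS; edges |D|=2, |S|=2
  updated: d(DS,F)=69/2, d(DS,I)=61/2, d(DS,N)=24, d(DS,P)=89/2, d(DS,T)=41/2
2. join P+T (d=11) ⇒ PT; edges |P|=11/2, |T|=11/2
  updated: d(DS,PT)=65/2, d(F,PT)=59/2, d(I,PT)=41, d(N,PT)=85/2
3. join DS+N (d=24) ⇒ DNS; edges |DS|=10, |N|=12
  updated: d(DNS,F)=127/3, d(DNS,I)=119/3, d(DNS,PT)=215/6
4. join F+I (d=27) ⇒ FI; edges |F|=27/2, |I|=27/2
  updated: d(DNS,FI)=41, d(FI,PT)=141/4
5. join FI+PT (d=141/4) ⇒ FIPT; edges |FI|=33/8, |PT|=97/8
  updated: d(DNS,FIPT)=461/12
6. join DNS+FIPT (d=461/12) ⇒ DFINPST; edges |DNS|=173/24, |FIPT|=19/12
final tree: (((D:2,S:2):10,N:12):173/24,((F:27/2,I:27/2):33/8,(P:11/2,T:11/2):97/8):19/12)
total length: 2137/24

173/24,19/12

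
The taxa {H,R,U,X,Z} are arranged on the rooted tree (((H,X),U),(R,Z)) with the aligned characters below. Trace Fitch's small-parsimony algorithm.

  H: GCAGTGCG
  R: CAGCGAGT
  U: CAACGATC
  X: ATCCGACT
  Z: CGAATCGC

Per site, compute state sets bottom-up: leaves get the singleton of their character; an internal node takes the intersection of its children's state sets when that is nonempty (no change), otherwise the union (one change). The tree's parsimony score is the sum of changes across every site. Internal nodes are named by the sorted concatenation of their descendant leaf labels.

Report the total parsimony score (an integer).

18

[col 0] HX: children H:{G}, X:{A} ∪→ {A,G}; cost 1
[col 0] HUX: children HX:{A,G}, U:{C} ∪→ {A,C,G}; cost 1
[col 0] RZ: children R:{C}, Z:{C} ∩→ {C}; cost 0
[col 0] HRUXZ: children HUX:{A,C,G}, RZ:{C} ∩→ {C}; cost 0
[col 1] HX: children H:{C}, X:{T} ∪→ {C,T}; cost 1
[col 1] HUX: children HX:{C,T}, U:{A} ∪→ {A,C,T}; cost 1
[col 1] RZ: children R:{A}, Z:{G} ∪→ {A,G}; cost 1
[col 1] HRUXZ: children HUX:{A,C,T}, RZ:{A,G} ∩→ {A}; cost 0
[col 2] HX: children H:{A}, X:{C} ∪→ {A,C}; cost 1
[col 2] HUX: children HX:{A,C}, U:{A} ∩→ {A}; cost 0
[col 2] RZ: children R:{G}, Z:{A} ∪→ {A,G}; cost 1
[col 2] HRUXZ: children HUX:{A}, RZ:{A,G} ∩→ {A}; cost 0
[col 3] HX: children H:{G}, X:{C} ∪→ {C,G}; cost 1
[col 3] HUX: children HX:{C,G}, U:{C} ∩→ {C}; cost 0
[col 3] RZ: children R:{C}, Z:{A} ∪→ {A,C}; cost 1
[col 3] HRUXZ: children HUX:{C}, RZ:{A,C} ∩→ {C}; cost 0
[col 4] HX: children H:{T}, X:{G} ∪→ {G,T}; cost 1
[col 4] HUX: children HX:{G,T}, U:{G} ∩→ {G}; cost 0
[col 4] RZ: children R:{G}, Z:{T} ∪→ {G,T}; cost 1
[col 4] HRUXZ: children HUX:{G}, RZ:{G,T} ∩→ {G}; cost 0
[col 5] HX: children H:{G}, X:{A} ∪→ {A,G}; cost 1
[col 5] HUX: children HX:{A,G}, U:{A} ∩→ {A}; cost 0
[col 5] RZ: children R:{A}, Z:{C} ∪→ {A,C}; cost 1
[col 5] HRUXZ: children HUX:{A}, RZ:{A,C} ∩→ {A}; cost 0
[col 6] HX: children H:{C}, X:{C} ∩→ {C}; cost 0
[col 6] HUX: children HX:{C}, U:{T} ∪→ {C,T}; cost 1
[col 6] RZ: children R:{G}, Z:{G} ∩→ {G}; cost 0
[col 6] HRUXZ: children HUX:{C,T}, RZ:{G} ∪→ {C,G,T}; cost 1
[col 7] HX: children H:{G}, X:{T} ∪→ {G,T}; cost 1
[col 7] HUX: children HX:{G,T}, U:{C} ∪→ {C,G,T}; cost 1
[col 7] RZ: children R:{T}, Z:{C} ∪→ {C,T}; cost 1
[col 7] HRUXZ: children HUX:{C,G,T}, RZ:{C,T} ∩→ {C,T}; cost 0
per-site changes: [2, 3, 2, 2, 2, 2, 2, 3]; total = 18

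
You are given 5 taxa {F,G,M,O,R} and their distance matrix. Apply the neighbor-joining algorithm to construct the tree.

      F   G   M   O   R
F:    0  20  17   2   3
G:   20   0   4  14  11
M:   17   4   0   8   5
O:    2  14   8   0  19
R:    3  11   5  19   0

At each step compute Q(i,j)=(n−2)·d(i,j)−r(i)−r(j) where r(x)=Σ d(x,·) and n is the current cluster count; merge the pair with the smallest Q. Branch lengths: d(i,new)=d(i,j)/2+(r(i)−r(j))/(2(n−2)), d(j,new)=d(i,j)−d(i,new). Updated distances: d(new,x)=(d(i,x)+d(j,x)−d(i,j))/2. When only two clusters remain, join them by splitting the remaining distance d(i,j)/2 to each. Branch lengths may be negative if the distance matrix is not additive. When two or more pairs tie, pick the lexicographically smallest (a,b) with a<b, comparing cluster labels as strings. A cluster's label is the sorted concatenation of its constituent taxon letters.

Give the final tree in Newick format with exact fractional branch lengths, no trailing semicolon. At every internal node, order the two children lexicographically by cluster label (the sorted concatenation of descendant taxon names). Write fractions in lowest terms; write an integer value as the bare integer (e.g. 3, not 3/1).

step 1: merge (F,O) at d=2, Q=-79; branch lengths F→5/6, O→7/6; new cluster FO
  updated: d(FO,G)=16, d(FO,M)=23/2, d(FO,R)=10
step 2: merge (FO,R) at d=10, Q=-87/2; branch lengths FO→63/8, R→17/8; new cluster FOR
  updated: d(FOR,G)=17/2, d(FOR,M)=13/4
step 3: merge (FOR,G) at d=17/2, Q=-63/4; branch lengths FOR→31/8, G→37/8; new cluster FGOR
  updated: d(FGOR,M)=-5/8
step 4: merge (FGOR,M) at d=-5/8; branch lengths FGOR→-5/16, M→-5/16; new cluster FGMOR
final tree: ((((F:5/6,O:7/6):63/8,R:17/8):31/8,G:37/8):-5/16,M:-5/16)
total length: 159/8

((((F:5/6,O:7/6):63/8,R:17/8):31/8,G:37/8):-5/16,M:-5/16)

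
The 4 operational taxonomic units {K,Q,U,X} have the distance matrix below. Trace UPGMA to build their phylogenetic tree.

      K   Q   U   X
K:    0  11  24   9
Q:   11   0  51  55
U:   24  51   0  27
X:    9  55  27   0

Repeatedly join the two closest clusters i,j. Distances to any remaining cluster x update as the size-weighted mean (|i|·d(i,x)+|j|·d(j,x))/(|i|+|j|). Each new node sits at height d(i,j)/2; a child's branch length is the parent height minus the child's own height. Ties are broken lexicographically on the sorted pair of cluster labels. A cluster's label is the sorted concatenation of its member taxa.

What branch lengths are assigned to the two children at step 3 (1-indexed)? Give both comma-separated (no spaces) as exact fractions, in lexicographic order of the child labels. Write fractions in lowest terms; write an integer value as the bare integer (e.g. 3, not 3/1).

27/4,39/2

1. join K+X (d=9) ⇒ KX; edges |K|=9/2, |X|=9/2
  updated: d(KX,Q)=33, d(KX,U)=51/2
2. join KX+U (d=51/2) ⇒ KUX; edges |KX|=33/4, |U|=51/4
  updated: d(KUX,Q)=39
3. join KUX+Q (d=39) ⇒ KQUX; edges |KUX|=27/4, |Q|=39/2
final tree: (((K:9/2,X:9/2):33/4,U:51/4):27/4,Q:39/2)
total length: 225/4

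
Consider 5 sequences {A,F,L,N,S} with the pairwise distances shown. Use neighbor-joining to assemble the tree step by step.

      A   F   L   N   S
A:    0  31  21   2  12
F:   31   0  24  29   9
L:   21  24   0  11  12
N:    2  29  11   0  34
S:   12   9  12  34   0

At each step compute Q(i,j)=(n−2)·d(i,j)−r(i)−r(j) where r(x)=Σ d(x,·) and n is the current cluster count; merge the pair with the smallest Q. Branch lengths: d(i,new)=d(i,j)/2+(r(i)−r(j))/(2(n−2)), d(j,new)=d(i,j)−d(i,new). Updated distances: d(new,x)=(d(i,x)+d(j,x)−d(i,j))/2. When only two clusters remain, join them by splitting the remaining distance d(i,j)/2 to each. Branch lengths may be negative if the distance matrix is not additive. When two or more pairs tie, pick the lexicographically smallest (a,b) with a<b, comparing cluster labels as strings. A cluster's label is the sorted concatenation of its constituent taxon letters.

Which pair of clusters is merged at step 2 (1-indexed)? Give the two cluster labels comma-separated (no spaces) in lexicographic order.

iteration 1: select A,N (d=2, Q=-136); attach at lengths (-2/3, 8/3); label the merged cluster AN
  updated: d(AN,F)=29, d(AN,L)=15, d(AN,S)=22
iteration 2: select AN,L (d=15, Q=-87); attach at lengths (45/4, 15/4); label the merged cluster ALN
  updated: d(ALN,F)=19, d(ALN,S)=19/2
iteration 3: select ALN,F (d=19, Q=-75/2); attach at lengths (39/4, 37/4); label the merged cluster AFLN
  updated: d(AFLN,S)=-1/4
iteration 4: select AFLN,S (d=-1/4); attach at lengths (-1/8, -1/8); label the merged cluster AFLNS
final tree: ((((A:-2/3,N:8/3):45/4,L:15/4):39/4,F:37/4):-1/8,S:-1/8)
total length: 143/4

AN,L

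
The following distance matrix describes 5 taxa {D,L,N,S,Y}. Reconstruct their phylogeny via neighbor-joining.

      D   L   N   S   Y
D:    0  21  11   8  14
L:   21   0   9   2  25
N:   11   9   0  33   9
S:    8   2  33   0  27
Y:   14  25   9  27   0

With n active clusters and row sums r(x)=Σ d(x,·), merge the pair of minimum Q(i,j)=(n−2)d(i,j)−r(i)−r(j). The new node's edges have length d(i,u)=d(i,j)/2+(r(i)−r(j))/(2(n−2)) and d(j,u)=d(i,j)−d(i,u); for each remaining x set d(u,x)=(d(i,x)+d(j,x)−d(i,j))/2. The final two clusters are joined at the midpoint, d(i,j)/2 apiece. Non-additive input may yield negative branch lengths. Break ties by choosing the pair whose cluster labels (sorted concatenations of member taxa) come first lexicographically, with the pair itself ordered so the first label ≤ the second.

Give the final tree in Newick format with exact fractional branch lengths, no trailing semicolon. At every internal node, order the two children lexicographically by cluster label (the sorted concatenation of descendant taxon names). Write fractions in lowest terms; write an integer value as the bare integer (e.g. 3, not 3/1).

1. join L+S (d=2, Q=-121) ⇒ LS; edges |L|=-7/6, |S|=19/6
  updated: d(D,LS)=27/2, d(LS,N)=20, d(LS,Y)=25
2. join D+LS (d=27/2, Q=-70) ⇒ DLS; edges |D|=7/4, |LS|=47/4
  updated: d(DLS,N)=35/4, d(DLS,Y)=51/4
3. join DLS+N (d=35/4, Q=-61/2) ⇒ DLNS; edges |DLS|=25/4, |N|=5/2
  updated: d(DLNS,Y)=13/2
4. join DLNS+Y (d=13/2) ⇒ DLNSY; edges |DLNS|=13/4, |Y|=13/4
final tree: (((D:7/4,(L:-7/6,S:19/6):47/4):25/4,N:5/2):13/4,Y:13/4)
total length: 123/4

(((D:7/4,(L:-7/6,S:19/6):47/4):25/4,N:5/2):13/4,Y:13/4)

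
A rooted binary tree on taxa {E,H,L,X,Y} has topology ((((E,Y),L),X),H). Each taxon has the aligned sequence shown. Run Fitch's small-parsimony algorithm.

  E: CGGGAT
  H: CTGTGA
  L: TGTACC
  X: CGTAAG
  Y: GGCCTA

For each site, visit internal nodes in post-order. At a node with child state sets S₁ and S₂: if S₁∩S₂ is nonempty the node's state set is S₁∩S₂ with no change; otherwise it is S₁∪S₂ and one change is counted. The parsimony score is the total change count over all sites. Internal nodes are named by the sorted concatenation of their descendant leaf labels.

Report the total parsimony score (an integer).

15

EY@0: {C} ∪ {G} = {C,G} (union, +1)
ELY@0: {C,G} ∪ {T} = {C,G,T} (union, +1)
ELXY@0: {C,G,T} ∩ {C} = {C} (intersection, +0)
EHLXY@0: {C} ∩ {C} = {C} (intersection, +0)
EY@1: {G} ∩ {G} = {G} (intersection, +0)
ELY@1: {G} ∩ {G} = {G} (intersection, +0)
ELXY@1: {G} ∩ {G} = {G} (intersection, +0)
EHLXY@1: {G} ∪ {T} = {G,T} (union, +1)
EY@2: {G} ∪ {C} = {C,G} (union, +1)
ELY@2: {C,G} ∪ {T} = {C,G,T} (union, +1)
ELXY@2: {C,G,T} ∩ {T} = {T} (intersection, +0)
EHLXY@2: {T} ∪ {G} = {G,T} (union, +1)
EY@3: {G} ∪ {C} = {C,G} (union, +1)
ELY@3: {C,G} ∪ {A} = {A,C,G} (union, +1)
ELXY@3: {A,C,G} ∩ {A} = {A} (intersection, +0)
EHLXY@3: {A} ∪ {T} = {A,T} (union, +1)
EY@4: {A} ∪ {T} = {A,T} (union, +1)
ELY@4: {A,T} ∪ {C} = {A,C,T} (union, +1)
ELXY@4: {A,C,T} ∩ {A} = {A} (intersection, +0)
EHLXY@4: {A} ∪ {G} = {A,G} (union, +1)
EY@5: {T} ∪ {A} = {A,T} (union, +1)
ELY@5: {A,T} ∪ {C} = {A,C,T} (union, +1)
ELXY@5: {A,C,T} ∪ {G} = {A,C,G,T} (union, +1)
EHLXY@5: {A,C,G,T} ∩ {A} = {A} (intersection, +0)
per-site changes: [2, 1, 3, 3, 3, 3]; total = 15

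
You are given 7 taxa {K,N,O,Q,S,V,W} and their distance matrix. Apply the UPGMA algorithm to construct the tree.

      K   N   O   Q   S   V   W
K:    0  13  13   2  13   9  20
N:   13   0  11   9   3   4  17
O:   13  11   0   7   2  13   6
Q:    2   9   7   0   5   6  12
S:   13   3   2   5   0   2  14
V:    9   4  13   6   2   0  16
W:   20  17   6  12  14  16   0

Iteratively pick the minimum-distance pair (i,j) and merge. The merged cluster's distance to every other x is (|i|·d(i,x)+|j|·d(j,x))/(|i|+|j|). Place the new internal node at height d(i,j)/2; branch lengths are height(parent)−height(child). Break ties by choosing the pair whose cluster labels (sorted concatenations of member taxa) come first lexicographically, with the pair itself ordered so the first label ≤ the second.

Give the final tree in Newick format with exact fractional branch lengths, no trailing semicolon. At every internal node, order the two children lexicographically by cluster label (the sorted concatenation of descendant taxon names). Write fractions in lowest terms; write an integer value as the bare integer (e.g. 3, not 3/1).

(((K:1,Q:1):59/16,((N:2,V:2):13/8,(O:1,S:1):21/8):17/16):115/48,W:85/12)

step 1: merge (K,Q) at d=2; branch lengths K→1, Q→1; new cluster KQ
  updated: d(KQ,N)=11, d(KQ,O)=10, d(KQ,S)=9, d(KQ,V)=15/2, d(KQ,W)=16
step 2: merge (O,S) at d=2; branch lengths O→1, S→1; new cluster OS
  updated: d(KQ,OS)=19/2, d(N,OS)=7, d(OS,V)=15/2, d(OS,W)=10
step 3: merge (N,V) at d=4; branch lengths N→2, V→2; new cluster NV
  updated: d(KQ,NV)=37/4, d(NV,OS)=29/4, d(NV,W)=33/2
step 4: merge (NV,OS) at d=29/4; branch lengths NV→13/8, OS→21/8; new cluster NOSV
  updated: d(KQ,NOSV)=75/8, d(NOSV,W)=53/4
step 5: merge (KQ,NOSV) at d=75/8; branch lengths KQ→59/16, NOSV→17/16; new cluster KNOQSV
  updated: d(KNOQSV,W)=85/6
step 6: merge (KNOQSV,W) at d=85/6; branch lengths KNOQSV→115/48, W→85/12; new cluster KNOQSVW
final tree: (((K:1,Q:1):59/16,((N:2,V:2):13/8,(O:1,S:1):21/8):17/16):115/48,W:85/12)
total length: 1271/48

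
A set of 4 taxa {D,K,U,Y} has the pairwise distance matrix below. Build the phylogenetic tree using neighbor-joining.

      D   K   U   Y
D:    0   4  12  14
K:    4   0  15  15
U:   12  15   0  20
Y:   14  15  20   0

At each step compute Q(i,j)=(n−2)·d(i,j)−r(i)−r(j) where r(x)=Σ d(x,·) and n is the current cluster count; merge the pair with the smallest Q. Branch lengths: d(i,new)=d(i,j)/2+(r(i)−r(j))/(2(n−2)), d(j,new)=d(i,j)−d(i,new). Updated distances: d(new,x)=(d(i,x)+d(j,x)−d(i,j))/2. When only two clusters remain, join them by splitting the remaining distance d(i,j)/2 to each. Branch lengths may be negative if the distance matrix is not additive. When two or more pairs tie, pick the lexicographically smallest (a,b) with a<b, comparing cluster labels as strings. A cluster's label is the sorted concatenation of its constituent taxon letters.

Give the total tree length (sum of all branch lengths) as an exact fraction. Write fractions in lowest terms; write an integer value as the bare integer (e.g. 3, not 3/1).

step 1: merge (D,K) at d=4, Q=-56; branch lengths D→1, K→3; new cluster DK
  updated: d(DK,U)=23/2, d(DK,Y)=25/2
step 2: merge (DK,U) at d=23/2, Q=-44; branch lengths DK→2, U→19/2; new cluster DKU
  updated: d(DKU,Y)=21/2
step 3: merge (DKU,Y) at d=21/2; branch lengths DKU→21/4, Y→21/4; new cluster DKUY
final tree: (((D:1,K:3):2,U:19/2):21/4,Y:21/4)
total length: 26

26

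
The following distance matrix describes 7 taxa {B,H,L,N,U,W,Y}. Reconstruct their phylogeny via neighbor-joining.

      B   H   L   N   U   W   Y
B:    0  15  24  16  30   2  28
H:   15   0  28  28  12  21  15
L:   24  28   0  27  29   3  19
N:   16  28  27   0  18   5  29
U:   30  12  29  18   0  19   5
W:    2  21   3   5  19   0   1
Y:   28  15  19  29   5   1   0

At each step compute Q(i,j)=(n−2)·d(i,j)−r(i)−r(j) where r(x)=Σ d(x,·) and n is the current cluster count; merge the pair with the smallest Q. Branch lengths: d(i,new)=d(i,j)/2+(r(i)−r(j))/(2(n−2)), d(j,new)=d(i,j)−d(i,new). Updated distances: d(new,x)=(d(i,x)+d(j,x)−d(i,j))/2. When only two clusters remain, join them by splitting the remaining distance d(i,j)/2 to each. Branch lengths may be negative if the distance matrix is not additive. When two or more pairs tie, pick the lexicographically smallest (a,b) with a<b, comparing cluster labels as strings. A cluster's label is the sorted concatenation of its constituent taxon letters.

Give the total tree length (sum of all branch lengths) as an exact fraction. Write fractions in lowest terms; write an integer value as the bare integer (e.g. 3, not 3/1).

step 1: merge (U,Y) at d=5, Q=-185; branch lengths U→41/10, Y→9/10; new cluster UY
  updated: d(B,UY)=53/2, d(H,UY)=11, d(L,UY)=43/2, d(N,UY)=21, d(UY,W)=15/2
step 2: merge (H,UY) at d=11, Q=-293/2; branch lengths H→119/16, UY→57/16; new cluster HUY
  updated: d(B,HUY)=61/4, d(HUY,L)=77/4, d(HUY,N)=19, d(HUY,W)=35/4
step 3: merge (L,W) at d=3, Q=-83; branch lengths L→127/12, W→-91/12; new cluster LW
  updated: d(B,LW)=23/2, d(HUY,LW)=25/2, d(LW,N)=29/2
step 4: merge (B,N) at d=16, Q=-241/4; branch lengths B→101/16, N→155/16; new cluster BN
  updated: d(BN,HUY)=73/8, d(BN,LW)=5
step 5: merge (BN,HUY) at d=73/8, Q=-213/8; branch lengths BN→13/16, HUY→133/16; new cluster BHNUY
  updated: d(BHNUY,LW)=67/16
step 6: merge (BHNUY,LW) at d=67/16; branch lengths BHNUY→67/32, LW→67/32; new cluster BHLNUWY
final tree: (((B:101/16,N:155/16):13/16,(H:119/16,(U:41/10,Y:9/10):57/16):133/16):67/32,(L:127/12,W:-91/12):67/32)
total length: 773/16

773/16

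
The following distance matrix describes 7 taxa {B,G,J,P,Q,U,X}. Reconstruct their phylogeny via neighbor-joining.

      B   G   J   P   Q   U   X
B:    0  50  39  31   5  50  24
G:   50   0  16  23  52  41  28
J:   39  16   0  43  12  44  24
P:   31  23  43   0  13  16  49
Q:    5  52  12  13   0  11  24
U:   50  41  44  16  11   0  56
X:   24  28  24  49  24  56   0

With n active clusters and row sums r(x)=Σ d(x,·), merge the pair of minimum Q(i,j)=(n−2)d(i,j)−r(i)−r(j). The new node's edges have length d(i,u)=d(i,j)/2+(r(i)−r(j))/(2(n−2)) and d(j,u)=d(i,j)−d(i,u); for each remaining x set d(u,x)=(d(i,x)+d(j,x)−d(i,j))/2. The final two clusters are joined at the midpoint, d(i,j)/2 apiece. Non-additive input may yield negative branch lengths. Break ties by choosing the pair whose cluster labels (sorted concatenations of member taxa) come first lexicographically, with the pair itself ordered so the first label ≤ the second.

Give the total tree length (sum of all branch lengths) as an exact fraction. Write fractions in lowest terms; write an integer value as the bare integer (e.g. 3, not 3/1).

1. join P+U (d=16, Q=-313) ⇒ PU; edges |P|=37/10, |U|=123/10
  updated: d(B,PU)=65/2, d(G,PU)=24, d(J,PU)=71/2, d(PU,Q)=4, d(PU,X)=89/2
2. join G+J (d=16, Q=-465/2) ⇒ GJ; edges |G|=215/16, |J|=41/16
  updated: d(B,GJ)=73/2, d(GJ,PU)=87/4, d(GJ,Q)=24, d(GJ,X)=18
3. join GJ+X (d=18, Q=-627/4) ⇒ GJX; edges |GJ|=175/24, |X|=257/24
  updated: d(B,GJX)=85/4, d(GJX,PU)=193/8, d(GJX,Q)=15
4. join B+GJX (d=85/4, Q=-613/8) ⇒ BGJX; edges |B|=327/32, |GJX|=353/32
  updated: d(BGJX,PU)=283/16, d(BGJX,Q)=-5/8
5. join BGJX+PU (d=283/16, Q=-337/16) ⇒ BGJPUX; edges |BGJX|=209/32, |PU|=357/32
  updated: d(BGJPUX,Q)=-229/32
6. join BGJPUX+Q (d=-229/32) ⇒ BGJPQUX; edges |BGJPUX|=-229/64, |Q|=-229/64
final tree: (((B:327/32,((G:215/16,J:41/16):175/24,X:257/24):353/32):209/32,(P:37/10,U:123/10):357/32):-229/64,Q:-229/64)
total length: 2617/32

2617/32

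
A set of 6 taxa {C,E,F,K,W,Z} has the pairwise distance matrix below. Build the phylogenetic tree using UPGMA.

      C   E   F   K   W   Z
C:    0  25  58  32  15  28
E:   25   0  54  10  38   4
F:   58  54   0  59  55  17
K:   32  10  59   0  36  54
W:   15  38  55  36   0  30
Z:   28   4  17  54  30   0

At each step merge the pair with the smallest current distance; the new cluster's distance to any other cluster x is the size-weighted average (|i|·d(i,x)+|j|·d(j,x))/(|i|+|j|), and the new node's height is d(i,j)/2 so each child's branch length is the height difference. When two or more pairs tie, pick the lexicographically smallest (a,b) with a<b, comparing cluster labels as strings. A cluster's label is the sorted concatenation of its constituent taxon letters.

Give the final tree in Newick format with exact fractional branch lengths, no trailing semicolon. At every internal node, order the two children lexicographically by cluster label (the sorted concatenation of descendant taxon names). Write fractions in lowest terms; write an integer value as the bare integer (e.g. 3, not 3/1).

((((C:15/2,W:15/2):61/8,(E:2,Z:2):105/8):11/8,K:33/2):39/5,F:243/10)

step 1: merge (E,Z) at d=4; branch lengths E→2, Z→2; new cluster EZ
  updated: d(C,EZ)=53/2, d(EZ,F)=71/2, d(EZ,K)=32, d(EZ,W)=34
step 2: merge (C,W) at d=15; branch lengths C→15/2, W→15/2; new cluster CW
  updated: d(CW,EZ)=121/4, d(CW,F)=113/2, d(CW,K)=34
step 3: merge (CW,EZ) at d=121/4; branch lengths CW→61/8, EZ→105/8; new cluster CEWZ
  updated: d(CEWZ,F)=46, d(CEWZ,K)=33
step 4: merge (CEWZ,K) at d=33; branch lengths CEWZ→11/8, K→33/2; new cluster CEKWZ
  updated: d(CEKWZ,F)=243/5
step 5: merge (CEKWZ,F) at d=243/5; branch lengths CEKWZ→39/5, F→243/10; new cluster CEFKWZ
final tree: ((((C:15/2,W:15/2):61/8,(E:2,Z:2):105/8):11/8,K:33/2):39/5,F:243/10)
total length: 3589/40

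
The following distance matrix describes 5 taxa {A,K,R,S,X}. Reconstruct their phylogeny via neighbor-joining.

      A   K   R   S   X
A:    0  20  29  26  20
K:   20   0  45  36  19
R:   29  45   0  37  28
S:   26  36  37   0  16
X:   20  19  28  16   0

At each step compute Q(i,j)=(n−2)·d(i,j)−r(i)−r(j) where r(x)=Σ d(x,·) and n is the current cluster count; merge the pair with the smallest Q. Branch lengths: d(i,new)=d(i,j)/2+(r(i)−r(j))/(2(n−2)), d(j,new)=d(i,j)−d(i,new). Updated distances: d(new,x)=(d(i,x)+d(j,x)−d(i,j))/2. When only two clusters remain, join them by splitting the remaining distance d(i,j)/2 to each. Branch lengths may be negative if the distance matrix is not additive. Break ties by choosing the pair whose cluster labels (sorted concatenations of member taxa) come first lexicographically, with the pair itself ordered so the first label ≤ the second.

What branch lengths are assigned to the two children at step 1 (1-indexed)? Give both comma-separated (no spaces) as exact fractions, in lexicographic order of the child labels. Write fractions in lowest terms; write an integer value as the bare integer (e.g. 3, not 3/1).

35/6,85/6

step 1: merge (A,K) at d=20, Q=-155; branch lengths A→35/6, K→85/6; new cluster AK
  updated: d(AK,R)=27, d(AK,S)=21, d(AK,X)=19/2
step 2: merge (AK,R) at d=27, Q=-191/2; branch lengths AK→39/8, R→177/8; new cluster AKR
  updated: d(AKR,S)=31/2, d(AKR,X)=21/4
step 3: merge (AKR,S) at d=31/2, Q=-147/4; branch lengths AKR→19/8, S→105/8; new cluster AKRS
  updated: d(AKRS,X)=23/8
step 4: merge (AKRS,X) at d=23/8; branch lengths AKRS→23/16, X→23/16; new cluster AKRSX
final tree: ((((A:35/6,K:85/6):39/8,R:177/8):19/8,S:105/8):23/16,X:23/16)
total length: 523/8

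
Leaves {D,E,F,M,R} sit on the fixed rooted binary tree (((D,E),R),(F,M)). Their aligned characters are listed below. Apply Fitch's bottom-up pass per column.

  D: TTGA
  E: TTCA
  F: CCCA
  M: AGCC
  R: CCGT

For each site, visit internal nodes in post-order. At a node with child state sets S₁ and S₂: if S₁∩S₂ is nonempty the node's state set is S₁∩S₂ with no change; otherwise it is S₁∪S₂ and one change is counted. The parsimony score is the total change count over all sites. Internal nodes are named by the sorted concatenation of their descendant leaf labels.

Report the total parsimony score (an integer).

8

site 0, node DE: D={T} ∩ E={T} → {T} (+0)
site 0, node DER: DE={T} ∪ R={C} → {C,T} (+1)
site 0, node FM: F={C} ∪ M={A} → {A,C} (+1)
site 0, node DEFMR: DER={C,T} ∩ FM={A,C} → {C} (+0)
site 1, node DE: D={T} ∩ E={T} → {T} (+0)
site 1, node DER: DE={T} ∪ R={C} → {C,T} (+1)
site 1, node FM: F={C} ∪ M={G} → {C,G} (+1)
site 1, node DEFMR: DER={C,T} ∩ FM={C,G} → {C} (+0)
site 2, node DE: D={G} ∪ E={C} → {C,G} (+1)
site 2, node DER: DE={C,G} ∩ R={G} → {G} (+0)
site 2, node FM: F={C} ∩ M={C} → {C} (+0)
site 2, node DEFMR: DER={G} ∪ FM={C} → {C,G} (+1)
site 3, node DE: D={A} ∩ E={A} → {A} (+0)
site 3, node DER: DE={A} ∪ R={T} → {A,T} (+1)
site 3, node FM: F={A} ∪ M={C} → {A,C} (+1)
site 3, node DEFMR: DER={A,T} ∩ FM={A,C} → {A} (+0)
per-site changes: [2, 2, 2, 2]; total = 8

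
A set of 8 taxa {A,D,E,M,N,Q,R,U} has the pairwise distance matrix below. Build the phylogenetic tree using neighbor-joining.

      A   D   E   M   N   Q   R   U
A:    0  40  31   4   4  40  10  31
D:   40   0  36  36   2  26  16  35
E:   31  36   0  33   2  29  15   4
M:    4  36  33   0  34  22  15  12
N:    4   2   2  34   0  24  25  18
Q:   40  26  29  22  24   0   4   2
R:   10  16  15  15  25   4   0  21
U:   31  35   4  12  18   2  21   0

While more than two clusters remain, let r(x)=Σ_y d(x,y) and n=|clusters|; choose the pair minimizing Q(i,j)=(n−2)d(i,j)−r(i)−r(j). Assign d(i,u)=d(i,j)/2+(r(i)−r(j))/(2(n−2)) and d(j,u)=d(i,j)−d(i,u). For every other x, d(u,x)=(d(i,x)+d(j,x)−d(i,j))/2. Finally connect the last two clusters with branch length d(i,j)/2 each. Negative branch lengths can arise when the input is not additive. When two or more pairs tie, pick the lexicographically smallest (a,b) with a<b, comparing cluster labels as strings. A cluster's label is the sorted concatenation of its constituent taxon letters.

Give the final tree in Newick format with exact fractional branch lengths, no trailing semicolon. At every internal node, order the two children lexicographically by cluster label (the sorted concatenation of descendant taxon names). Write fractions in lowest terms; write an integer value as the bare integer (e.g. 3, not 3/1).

((((A:7/3,M:5/3):205/16,(Q:65/12,R:-17/12):79/16):23/16,(D:73/10,N:-53/10):197/16):119/32,(E:5,U:-1):119/32)

step 1: merge (A,M) at d=4, Q=-292; branch lengths A→7/3, M→5/3; new cluster AM
  updated: d(AM,D)=36, d(AM,E)=30, d(AM,N)=17, d(AM,Q)=29, d(AM,R)=21/2, d(AM,U)=39/2
step 2: merge (D,N) at d=2, Q=-229; branch lengths D→73/10, N→-53/10; new cluster DN
  updated: d(AM,DN)=51/2, d(DN,E)=18, d(DN,Q)=24, d(DN,R)=39/2, d(DN,U)=51/2
step 3: merge (E,U) at d=4, Q=-152; branch lengths E→5, U→-1; new cluster EU
  updated: d(AM,EU)=91/4, d(DN,EU)=79/4, d(EU,Q)=27/2, d(EU,R)=16
step 4: merge (Q,R) at d=4, Q=-217/2; branch lengths Q→65/12, R→-17/12; new cluster QR
  updated: d(AM,QR)=71/4, d(DN,QR)=79/4, d(EU,QR)=51/4
step 5: merge (AM,QR) at d=71/4, Q=-323/4; branch lengths AM→205/16, QR→79/16; new cluster AMQR
  updated: d(AMQR,DN)=55/4, d(AMQR,EU)=71/8
step 6: merge (AMQR,DN) at d=55/4, Q=-339/8; branch lengths AMQR→23/16, DN→197/16; new cluster ADMNQR
  updated: d(ADMNQR,EU)=119/16
step 7: merge (ADMNQR,EU) at d=119/16; branch lengths ADMNQR→119/32, EU→119/32; new cluster ADEMNQRU
final tree: ((((A:7/3,M:5/3):205/16,(Q:65/12,R:-17/12):79/16):23/16,(D:73/10,N:-53/10):197/16):119/32,(E:5,U:-1):119/32)
total length: 847/16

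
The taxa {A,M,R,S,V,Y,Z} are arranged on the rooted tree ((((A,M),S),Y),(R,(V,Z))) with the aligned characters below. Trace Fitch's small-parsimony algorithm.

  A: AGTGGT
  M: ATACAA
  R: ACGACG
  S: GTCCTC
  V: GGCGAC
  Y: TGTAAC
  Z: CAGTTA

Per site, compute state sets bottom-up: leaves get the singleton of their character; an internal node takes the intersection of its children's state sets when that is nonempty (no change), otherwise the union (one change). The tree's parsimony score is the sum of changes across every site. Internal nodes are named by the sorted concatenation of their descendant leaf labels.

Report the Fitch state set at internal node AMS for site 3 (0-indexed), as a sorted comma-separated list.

[col 0] AM: children A:{A}, M:{A} ∩→ {A}; cost 0
[col 0] AMS: children AM:{A}, S:{G} ∪→ {A,G}; cost 1
[col 0] AMSY: children AMS:{A,G}, Y:{T} ∪→ {A,G,T}; cost 1
[col 0] VZ: children V:{G}, Z:{C} ∪→ {C,G}; cost 1
[col 0] RVZ: children R:{A}, VZ:{C,G} ∪→ {A,C,G}; cost 1
[col 0] AMRSVYZ: children AMSY:{A,G,T}, RVZ:{A,C,G} ∩→ {A,G}; cost 0
[col 1] AM: children A:{G}, M:{T} ∪→ {G,T}; cost 1
[col 1] AMS: children AM:{G,T}, S:{T} ∩→ {T}; cost 0
[col 1] AMSY: children AMS:{T}, Y:{G} ∪→ {G,T}; cost 1
[col 1] VZ: children V:{G}, Z:{A} ∪→ {A,G}; cost 1
[col 1] RVZ: children R:{C}, VZ:{A,G} ∪→ {A,C,G}; cost 1
[col 1] AMRSVYZ: children AMSY:{G,T}, RVZ:{A,C,G} ∩→ {G}; cost 0
[col 2] AM: children A:{T}, M:{A} ∪→ {A,T}; cost 1
[col 2] AMS: children AM:{A,T}, S:{C} ∪→ {A,C,T}; cost 1
[col 2] AMSY: children AMS:{A,C,T}, Y:{T} ∩→ {T}; cost 0
[col 2] VZ: children V:{C}, Z:{G} ∪→ {C,G}; cost 1
[col 2] RVZ: children R:{G}, VZ:{C,G} ∩→ {G}; cost 0
[col 2] AMRSVYZ: children AMSY:{T}, RVZ:{G} ∪→ {G,T}; cost 1
[col 3] AM: children A:{G}, M:{C} ∪→ {C,G}; cost 1
[col 3] AMS: children AM:{C,G}, S:{C} ∩→ {C}; cost 0
[col 3] AMSY: children AMS:{C}, Y:{A} ∪→ {A,C}; cost 1
[col 3] VZ: children V:{G}, Z:{T} ∪→ {G,T}; cost 1
[col 3] RVZ: children R:{A}, VZ:{G,T} ∪→ {A,G,T}; cost 1
[col 3] AMRSVYZ: children AMSY:{A,C}, RVZ:{A,G,T} ∩→ {A}; cost 0
[col 4] AM: children A:{G}, M:{A} ∪→ {A,G}; cost 1
[col 4] AMS: children AM:{A,G}, S:{T} ∪→ {A,G,T}; cost 1
[col 4] AMSY: children AMS:{A,G,T}, Y:{A} ∩→ {A}; cost 0
[col 4] VZ: children V:{A}, Z:{T} ∪→ {A,T}; cost 1
[col 4] RVZ: children R:{C}, VZ:{A,T} ∪→ {A,C,T}; cost 1
[col 4] AMRSVYZ: children AMSY:{A}, RVZ:{A,C,T} ∩→ {A}; cost 0
[col 5] AM: children A:{T}, M:{A} ∪→ {A,T}; cost 1
[col 5] AMS: children AM:{A,T}, S:{C} ∪→ {A,C,T}; cost 1
[col 5] AMSY: children AMS:{A,C,T}, Y:{C} ∩→ {C}; cost 0
[col 5] VZ: children V:{C}, Z:{A} ∪→ {A,C}; cost 1
[col 5] RVZ: children R:{G}, VZ:{A,C} ∪→ {A,C,G}; cost 1
[col 5] AMRSVYZ: children AMSY:{C}, RVZ:{A,C,G} ∩→ {C}; cost 0
per-site changes: [4, 4, 4, 4, 4, 4]; total = 24

C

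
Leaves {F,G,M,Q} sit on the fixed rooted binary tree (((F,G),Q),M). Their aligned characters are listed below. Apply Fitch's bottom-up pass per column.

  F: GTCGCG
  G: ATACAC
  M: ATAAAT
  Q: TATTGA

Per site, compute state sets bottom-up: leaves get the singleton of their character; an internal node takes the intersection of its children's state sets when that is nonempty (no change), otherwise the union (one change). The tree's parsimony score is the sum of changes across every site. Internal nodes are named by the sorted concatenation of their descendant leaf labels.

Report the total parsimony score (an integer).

13

[col 0] FG: children F:{G}, G:{A} ∪→ {A,G}; cost 1
[col 0] FGQ: children FG:{A,G}, Q:{T} ∪→ {A,G,T}; cost 1
[col 0] FGMQ: children FGQ:{A,G,T}, M:{A} ∩→ {A}; cost 0
[col 1] FG: children F:{T}, G:{T} ∩→ {T}; cost 0
[col 1] FGQ: children FG:{T}, Q:{A} ∪→ {A,T}; cost 1
[col 1] FGMQ: children FGQ:{A,T}, M:{T} ∩→ {T}; cost 0
[col 2] FG: children F:{C}, G:{A} ∪→ {A,C}; cost 1
[col 2] FGQ: children FG:{A,C}, Q:{T} ∪→ {A,C,T}; cost 1
[col 2] FGMQ: children FGQ:{A,C,T}, M:{A} ∩→ {A}; cost 0
[col 3] FG: children F:{G}, G:{C} ∪→ {C,G}; cost 1
[col 3] FGQ: children FG:{C,G}, Q:{T} ∪→ {C,G,T}; cost 1
[col 3] FGMQ: children FGQ:{C,G,T}, M:{A} ∪→ {A,C,G,T}; cost 1
[col 4] FG: children F:{C}, G:{A} ∪→ {A,C}; cost 1
[col 4] FGQ: children FG:{A,C}, Q:{G} ∪→ {A,C,G}; cost 1
[col 4] FGMQ: children FGQ:{A,C,G}, M:{A} ∩→ {A}; cost 0
[col 5] FG: children F:{G}, G:{C} ∪→ {C,G}; cost 1
[col 5] FGQ: children FG:{C,G}, Q:{A} ∪→ {A,C,G}; cost 1
[col 5] FGMQ: children FGQ:{A,C,G}, M:{T} ∪→ {A,C,G,T}; cost 1
per-site changes: [2, 1, 2, 3, 2, 3]; total = 13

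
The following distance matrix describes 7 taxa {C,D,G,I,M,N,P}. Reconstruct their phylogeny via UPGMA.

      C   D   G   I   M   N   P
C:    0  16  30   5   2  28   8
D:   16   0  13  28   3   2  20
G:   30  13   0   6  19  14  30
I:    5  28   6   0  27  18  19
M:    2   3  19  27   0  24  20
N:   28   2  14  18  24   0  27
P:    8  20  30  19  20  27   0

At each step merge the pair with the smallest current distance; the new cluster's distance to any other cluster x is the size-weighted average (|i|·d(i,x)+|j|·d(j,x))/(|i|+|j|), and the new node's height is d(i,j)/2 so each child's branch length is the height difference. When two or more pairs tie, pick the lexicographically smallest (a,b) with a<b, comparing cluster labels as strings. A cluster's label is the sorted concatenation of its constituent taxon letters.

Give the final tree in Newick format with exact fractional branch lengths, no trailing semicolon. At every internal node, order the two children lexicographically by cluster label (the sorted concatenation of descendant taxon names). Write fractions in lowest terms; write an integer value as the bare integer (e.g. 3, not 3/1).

(((C:1,M:1):6,P:7):10/3,((D:1,N:1):65/8,(G:3,I:3):49/8):29/24)

step 1: merge (C,M) at d=2; branch lengths C→1, M→1; new cluster CM
  updated: d(CM,D)=19/2, d(CM,G)=49/2, d(CM,I)=16, d(CM,N)=26, d(CM,P)=14
step 2: merge (D,N) at d=2; branch lengths D→1, N→1; new cluster DN
  updated: d(CM,DN)=71/4, d(DN,G)=27/2, d(DN,I)=23, d(DN,P)=47/2
step 3: merge (G,I) at d=6; branch lengths G→3, I→3; new cluster GI
  updated: d(CM,GI)=81/4, d(DN,GI)=73/4, d(GI,P)=49/2
step 4: merge (CM,P) at d=14; branch lengths CM→6, P→7; new cluster CMP
  updated: d(CMP,DN)=59/3, d(CMP,GI)=65/3
step 5: merge (DN,GI) at d=73/4; branch lengths DN→65/8, GI→49/8; new cluster DGIN
  updated: d(CMP,DGIN)=62/3
step 6: merge (CMP,DGIN) at d=62/3; branch lengths CMP→10/3, DGIN→29/24; new cluster CDGIMNP
final tree: (((C:1,M:1):6,P:7):10/3,((D:1,N:1):65/8,(G:3,I:3):49/8):29/24)
total length: 1003/24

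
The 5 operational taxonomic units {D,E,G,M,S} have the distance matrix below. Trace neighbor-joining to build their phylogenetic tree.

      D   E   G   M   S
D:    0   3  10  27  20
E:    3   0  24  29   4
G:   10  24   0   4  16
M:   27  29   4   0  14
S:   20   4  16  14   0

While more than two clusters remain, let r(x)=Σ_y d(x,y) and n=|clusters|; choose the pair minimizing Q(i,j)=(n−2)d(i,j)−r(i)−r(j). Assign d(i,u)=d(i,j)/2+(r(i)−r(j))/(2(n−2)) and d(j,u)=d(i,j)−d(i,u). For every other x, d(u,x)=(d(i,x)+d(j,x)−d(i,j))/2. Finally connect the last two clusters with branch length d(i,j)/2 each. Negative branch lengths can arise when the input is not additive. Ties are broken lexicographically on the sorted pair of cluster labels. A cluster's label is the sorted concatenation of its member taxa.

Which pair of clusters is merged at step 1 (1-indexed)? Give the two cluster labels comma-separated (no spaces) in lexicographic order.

iteration 1: select G,M (d=4, Q=-116); attach at lengths (-4/3, 16/3); label the merged cluster GM
  updated: d(D,GM)=33/2, d(E,GM)=49/2, d(GM,S)=13
iteration 2: select D,E (d=3, Q=-65); attach at lengths (7/2, -1/2); label the merged cluster DE
  updated: d(DE,GM)=19, d(DE,S)=21/2
iteration 3: select DE,GM (d=19, Q=-85/2); attach at lengths (33/4, 43/4); label the merged cluster DEGM
  updated: d(DEGM,S)=9/4
iteration 4: select DEGM,S (d=9/4); attach at lengths (9/8, 9/8); label the merged cluster DEGMS
final tree: (((D:7/2,E:-1/2):33/4,(G:-4/3,M:16/3):43/4):9/8,S:9/8)
total length: 113/4

G,M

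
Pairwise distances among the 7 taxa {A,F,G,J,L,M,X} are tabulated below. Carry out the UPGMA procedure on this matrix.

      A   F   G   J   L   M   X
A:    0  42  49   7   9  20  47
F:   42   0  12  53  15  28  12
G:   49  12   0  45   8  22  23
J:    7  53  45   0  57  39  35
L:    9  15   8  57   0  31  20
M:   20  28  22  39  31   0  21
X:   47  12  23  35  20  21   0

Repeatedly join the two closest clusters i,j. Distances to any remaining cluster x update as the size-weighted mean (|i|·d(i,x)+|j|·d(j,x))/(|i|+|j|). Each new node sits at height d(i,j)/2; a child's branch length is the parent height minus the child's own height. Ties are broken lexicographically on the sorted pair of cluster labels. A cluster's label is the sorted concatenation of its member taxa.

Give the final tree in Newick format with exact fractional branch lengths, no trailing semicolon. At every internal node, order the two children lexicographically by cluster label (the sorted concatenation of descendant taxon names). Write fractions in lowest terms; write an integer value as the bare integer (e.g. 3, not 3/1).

((A:7/2,J:7/2):163/10,(((F:6,X:6):11/4,(G:4,L:4):19/4):4,M:51/4):141/20)

step 1: merge (A,J) at d=7; branch lengths A→7/2, J→7/2; new cluster AJ
  updated: d(AJ,F)=95/2, d(AJ,G)=47, d(AJ,L)=33, d(AJ,M)=59/2, d(AJ,X)=41
step 2: merge (G,L) at d=8; branch lengths G→4, L→4; new cluster GL
  updated: d(AJ,GL)=40, d(F,GL)=27/2, d(GL,M)=53/2, d(GL,X)=43/2
step 3: merge (F,X) at d=12; branch lengths F→6, X→6; new cluster FX
  updated: d(AJ,FX)=177/4, d(FX,GL)=35/2, d(FX,M)=49/2
step 4: merge (FX,GL) at d=35/2; branch lengths FX→11/4, GL→19/4; new cluster FGLX
  updated: d(AJ,FGLX)=337/8, d(FGLX,M)=51/2
step 5: merge (FGLX,M) at d=51/2; branch lengths FGLX→4, M→51/4; new cluster FGLMX
  updated: d(AJ,FGLMX)=198/5
step 6: merge (AJ,FGLMX) at d=198/5; branch lengths AJ→163/10, FGLMX→141/20; new cluster AFGJLMX
final tree: ((A:7/2,J:7/2):163/10,(((F:6,X:6):11/4,(G:4,L:4):19/4):4,M:51/4):141/20)
total length: 373/5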